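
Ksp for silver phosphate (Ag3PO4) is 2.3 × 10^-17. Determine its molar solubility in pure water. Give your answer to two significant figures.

Ag3PO4(s) <=> 3 Ag^+ + PO4^3-
Ksp = [Ag^+]^3[PO4^3-]
For each mole of Ag3PO4 that dissolves: [Ag^+] = 3s, [PO4^3-] = s.
Substituting: Ksp = (3s)^3s = 27s^4
s^4 = 2.3 × 10^-17 / 27, so s = 3.0 × 10^-5 M

3.0 × 10^-5 M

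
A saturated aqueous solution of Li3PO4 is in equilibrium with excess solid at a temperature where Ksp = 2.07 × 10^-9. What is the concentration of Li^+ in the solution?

Li3PO4(s) ⇌ 3 Li^+ + PO4^3-
Ksp = [Li^+]^3[PO4^3-]
For each mole of Li3PO4 that dissolves: [Li^+] = 3s, [PO4^3-] = s.
Ksp = (3s)^3s = 27s^4
Solving, s = (2.07 × 10^-9/27)^(1/4) = 2.959 x 10^-3 M
[Li^+] = 3s = 8.88 x 10^-3 M

[Li^+] ≈ 8.88 × 10^-3 M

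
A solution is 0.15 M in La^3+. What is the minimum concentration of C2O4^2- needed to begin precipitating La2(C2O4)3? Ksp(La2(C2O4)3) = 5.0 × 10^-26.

La2(C2O4)3(s) ⇌ 2 La^3+ + 3 C2O4^2-
Ksp = [La^3+]^2[C2O4^2-]^3
Precipitation begins when Q = Ksp. With [La^3+] = 0.15 M:
5.0 × 10^-26 = (0.15)^2 × [C2O4^2-]^3
[C2O4^2-] = (5.0 × 10^-26 / 2.25 × 10^-2)^(1/3) = 1.3 x 10^-8 M

[C2O4^2-] ≈ 1.3 × 10^-8 M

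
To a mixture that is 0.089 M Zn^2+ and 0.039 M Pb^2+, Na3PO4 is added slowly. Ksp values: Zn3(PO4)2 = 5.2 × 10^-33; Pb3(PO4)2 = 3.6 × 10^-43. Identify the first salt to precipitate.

Pb3(PO4)2

Precipitation of each salt starts when its ion product equals its Ksp.
For Zn3(PO4)2: 5.2 × 10^-33 = (0.089)^3 × [PO4^3-]^2  ⇒  [PO4^3-] = 2.7 × 10^-15 M.
For Pb3(PO4)2: 3.6 × 10^-43 = (0.039)^3 × [PO4^3-]^2  ⇒  [PO4^3-] = 7.8 x 10^-20 M.
The salt with the lower threshold [PO4^3-] precipitates first: Pb3(PO4)2.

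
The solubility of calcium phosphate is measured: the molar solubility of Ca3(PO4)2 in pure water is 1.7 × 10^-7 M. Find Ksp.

Ca3(PO4)2(s) ⇌ 3 Ca^2+ + 2 PO4^3-
If s mol/L of Ca3(PO4)2 dissolves, [Ca^2+] = 3s and [PO4^3-] = 2s.
Ksp = [Ca^2+]^3[PO4^3-]^2
So Ksp = (3s)^3 × (2s)^2 = 108s^5
Ksp = 108 × (1.7 x 10^-7)^5 = 1.5 × 10^-32

Ksp ≈ 1.5e-32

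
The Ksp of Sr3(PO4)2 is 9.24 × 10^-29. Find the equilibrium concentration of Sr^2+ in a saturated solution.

2.91 × 10^-6 M

Sr3(PO4)2(s) ⇌ 3 Sr^2+ + 2 PO4^3-
Ksp = [Sr^2+]^3[PO4^3-]^2
With molar solubility s: [Sr^2+] = 3s, [PO4^3-] = 2s.
Ksp = (3s)^3(2s)^2 = 108s^5
s^5 = 9.24 × 10^-29 / 108, so s = 9.693 × 10^-7 M
[Sr^2+] = 3s = 2.91 × 10^-6 M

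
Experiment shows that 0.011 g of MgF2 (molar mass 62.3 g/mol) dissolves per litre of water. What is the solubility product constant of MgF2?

Molar solubility s = (1.1 × 10^-2 g/L) / (62.3 g/mol) = 1.77 × 10^-4 M.
MgF2(s) ⇌ Mg^2+ + 2 F^-
For each mole of MgF2 that dissolves: [Mg^2+] = s, [F^-] = 2s.
Ksp = [Mg^2+][F^-]^2
Ksp = s(2s)^2 = 4s^3
Ksp = 4 × (1.77 × 10^-4)^3 = 2.2 × 10^-11

Ksp ≈ 2.2 × 10^-11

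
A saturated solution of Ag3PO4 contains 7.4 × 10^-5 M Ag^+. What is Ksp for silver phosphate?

1.0 x 10^-17

Ag3PO4(s) ⇌ 3 Ag^+ + PO4^3-
Stoichiometry gives [PO4^3-] = (1/3)[Ag^+] = 2.47 × 10^-5 M.
Ksp = [Ag^+]^3[PO4^3-]
Ksp = (7.4 × 10^-5)^3 × 2.47 x 10^-5 = 1.0 × 10^-17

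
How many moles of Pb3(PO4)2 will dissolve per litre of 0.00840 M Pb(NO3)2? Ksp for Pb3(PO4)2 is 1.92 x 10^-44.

9.00 x 10^-20 M

Pb3(PO4)2(s) <=> 3 Pb^2+ + 2 PO4^3-
Ksp = [Pb^2+]^3[PO4^3-]^2
Let s be the molar solubility in this solution. [Pb^2+] = 0.00840 + 3s ≈ 0.00840, [PO4^3-] = 2s (since Pb^2+ from Pb(NO3)2 dominates).
Ksp ≈ (0.00840)^3 × (2s)^2
s = 9.00 × 10^-20 M
Check: 3s = 2.7 × 10^-19 ≪ 0.00840, so the approximation is valid.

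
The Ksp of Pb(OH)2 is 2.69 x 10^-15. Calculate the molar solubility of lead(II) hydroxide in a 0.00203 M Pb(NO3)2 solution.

s ≈ 5.76 x 10^-7 M

Pb(OH)2(s) ⇌ Pb^2+(aq) + 2 OH^-(aq)
Ksp = [Pb^2+][OH^-]^2
If s mol/L dissolves here, [Pb^2+] = 0.00203 + s ≈ 0.00203, [OH^-] = 2s (Ksp is small, so little additional dissolves).
Ksp ≈ 0.00203 × (2s)^2
s = 5.76 × 10^-7 M
Check: s = 5.8 × 10^-7 ≪ 0.00203, so the approximation is valid.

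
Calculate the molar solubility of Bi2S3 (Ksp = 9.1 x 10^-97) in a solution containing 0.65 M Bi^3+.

Bi2S3(s) <=> 2 Bi^3+(aq) + 3 S^2-(aq)
Ksp = [Bi^3+]^2[S^2-]^3
Let s = moles of Bi2S3 that dissolve per litre. [Bi^3+] = 0.65 + 2s ≈ 0.65, [S^2-] = 3s (since the Bi^3+ already present dominates).
Ksp ≈ (0.65)^2 × (3s)^3
s = 4.3 x 10^-33 M
Check: 2s = 8.6 × 10^-33 ≪ 0.65, so the approximation is valid.

s = 4.3e-33 M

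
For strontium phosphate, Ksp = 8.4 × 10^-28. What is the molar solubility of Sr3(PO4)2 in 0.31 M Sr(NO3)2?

8.4 × 10^-14 M

Sr3(PO4)2(s) ⇌ 3 Sr^2+ + 2 PO4^3-
Ksp = [Sr^2+]^3[PO4^3-]^2
If s mol/L dissolves here, [Sr^2+] = 0.31 + 3s ≈ 0.31, [PO4^3-] = 2s (common-ion effect: Sr^2+ is already 0.31 M).
Ksp ≈ (0.31)^3 × (2s)^2
s = 8.4 × 10^-14 M
Check: 3s = 2.5 × 10^-13 ≪ 0.31, so the approximation is valid.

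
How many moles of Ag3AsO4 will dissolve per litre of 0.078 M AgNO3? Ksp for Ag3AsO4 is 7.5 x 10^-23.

Ag3AsO4(s) ⇌ 3 Ag^+ + AsO4^3-
Ksp = [Ag^+]^3[AsO4^3-]
Let s be the molar solubility in this solution. [Ag^+] = 0.078 + 3s ≈ 0.078, [AsO4^3-] = s (Ksp is small, so little additional dissolves).
Ksp ≈ (0.078)^3 × s
s = 1.6 x 10^-19 M
Check: 3s = 4.7 × 10^-19 ≪ 0.078, so the approximation is valid.

s = 1.6e-19 M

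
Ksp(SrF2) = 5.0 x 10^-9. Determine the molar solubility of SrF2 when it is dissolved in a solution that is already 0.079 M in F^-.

8.0 x 10^-7 M

SrF2(s) ⇌ Sr^2+(aq) + 2 F^-(aq)
Ksp = [Sr^2+][F^-]^2
Let s be the molar solubility in this solution. [Sr^2+] = s, [F^-] = 0.079 + 2s ≈ 0.079 (common-ion effect: F^- is already 0.079 M).
Ksp ≈ s × (0.079)^2
s = 8.0 × 10^-7 M
Check: 2s = 1.6 × 10^-6 ≪ 0.079, so the approximation is valid.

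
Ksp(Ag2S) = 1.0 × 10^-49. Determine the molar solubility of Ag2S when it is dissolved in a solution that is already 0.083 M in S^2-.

s = 5.5 x 10^-25 M

Ag2S(s) ⇌ 2 Ag^+(aq) + S^2-(aq)
Ksp = [Ag^+]^2[S^2-]
Let s = moles of Ag2S that dissolve per litre. [Ag^+] = 2s, [S^2-] = 0.083 + s ≈ 0.083 (Ksp is small, so little additional dissolves).
Ksp ≈ (2s)^2 × 0.083
s = 5.5 × 10^-25 M
Check: s = 5.5 × 10^-25 ≪ 0.083, so the approximation is valid.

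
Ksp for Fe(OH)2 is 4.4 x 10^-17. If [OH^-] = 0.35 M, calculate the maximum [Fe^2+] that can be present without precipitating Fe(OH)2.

[Fe^2+] ≈ 3.6 x 10^-16 M

Fe(OH)2(s) ⇌ Fe^2+(aq) + 2 OH^-(aq)
Ksp = [Fe^2+][OH^-]^2
Precipitation begins when Q = Ksp. With [OH^-] = 0.35 M:
4.4 x 10^-17 = (0.35)^2 × [Fe^2+]
[Fe^2+] = (4.4 x 10^-17 / 1.23 x 10^-1) = 3.6 × 10^-16 M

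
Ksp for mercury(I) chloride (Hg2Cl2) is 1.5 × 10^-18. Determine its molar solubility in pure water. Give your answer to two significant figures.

s ≈ 7.2e-7 M

Hg2Cl2(s) <=> Hg2^2+(aq) + 2 Cl^-(aq)
Ksp = [Hg2^2+][Cl^-]^2
With molar solubility s: [Hg2^2+] = s, [Cl^-] = 2s.
Substituting: Ksp = s(2s)^2 = 4s^3
s = (1.5 × 10^-18 / 4)^(1/3) = 7.2 x 10^-7 M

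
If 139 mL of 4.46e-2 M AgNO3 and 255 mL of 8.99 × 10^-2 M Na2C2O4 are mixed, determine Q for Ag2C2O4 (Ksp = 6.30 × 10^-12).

Total volume = 139 + 255 = 394 mL.
[Ag^+] = 4.46 × 10^-2 × (139/394) = 1.573 × 10^-2 M
[C2O4^2-] = 8.99 × 10^-2 × (255/394) = 5.818 x 10^-2 M
Ag2C2O4(s) <=> 2 Ag^+(aq) + C2O4^2-(aq), so Q = [Ag^+]^2[C2O4^2-]
Q = (1.573 × 10^-2)^2(5.818 x 10^-2) = 1.44 × 10^-5
Q > Ksp, so Ag2C2O4 will precipitate.

Q ≈ 1.44 x 10^-5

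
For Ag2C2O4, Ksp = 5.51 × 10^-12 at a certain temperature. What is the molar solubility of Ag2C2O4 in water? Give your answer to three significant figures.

s = 1.11e-4 M

Ag2C2O4(s) ⇌ 2 Ag^+(aq) + C2O4^2-(aq)
Ksp = [Ag^+]^2[C2O4^2-]
If s mol/L of Ag2C2O4 dissolves, [Ag^+] = 2s and [C2O4^2-] = s.
Ksp = (2s)^2s = 4s^3
s = (5.51 × 10^-12 / 4)^(1/3) = 1.11 × 10^-4 M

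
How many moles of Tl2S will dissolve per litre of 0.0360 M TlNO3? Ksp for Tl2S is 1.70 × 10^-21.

Tl2S(s) ⇌ 2 Tl^+ + S^2-
Ksp = [Tl^+]^2[S^2-]
If s mol/L dissolves here, [Tl^+] = 0.0360 + 2s ≈ 0.0360, [S^2-] = s (common-ion effect: Tl^+ is already 0.0360 M).
Ksp ≈ (0.0360)^2 × s
s = 1.31 × 10^-18 M
Check: 2s = 2.6 x 10^-18 ≪ 0.0360, so the approximation is valid.

s = 1.31 × 10^-18 M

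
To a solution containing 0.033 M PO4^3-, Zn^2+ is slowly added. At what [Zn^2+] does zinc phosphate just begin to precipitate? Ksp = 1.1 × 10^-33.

1.0e-10 M

Zn3(PO4)2(s) ⇌ 3 Zn^2+(aq) + 2 PO4^3-(aq)
Ksp = [Zn^2+]^3[PO4^3-]^2
Precipitation begins when Q = Ksp. With [PO4^3-] = 0.033 M:
1.1 × 10^-33 = (0.033)^2 × [Zn^2+]^3
[Zn^2+] = (1.1 × 10^-33 / 1.09 x 10^-3)^(1/3) = 1.0 x 10^-10 M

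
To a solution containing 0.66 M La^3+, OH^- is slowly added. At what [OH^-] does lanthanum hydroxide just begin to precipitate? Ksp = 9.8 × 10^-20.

La(OH)3(s) <=> La^3+(aq) + 3 OH^-(aq)
Ksp = [La^3+][OH^-]^3
Precipitation begins when Q = Ksp. With [La^3+] = 0.66 M:
9.8 × 10^-20 = (0.66) × [OH^-]^3
[OH^-] = (9.8 × 10^-20 / 6.6 x 10^-1)^(1/3) = 5.3 × 10^-7 M

[OH^-] = 5.3 × 10^-7 M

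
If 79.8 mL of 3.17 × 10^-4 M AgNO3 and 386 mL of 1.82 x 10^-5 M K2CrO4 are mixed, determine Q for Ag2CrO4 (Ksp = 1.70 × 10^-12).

Total volume = 79.8 + 386 = 465.8 mL.
[Ag^+] = 3.17 × 10^-4 × (79.8/465.8) = 5.431 × 10^-5 M
[CrO4^2-] = 1.82 × 10^-5 × (386/465.8) = 1.508 x 10^-5 M
Ag2CrO4(s) ⇌ 2 Ag^+(aq) + CrO4^2-(aq), so Q = [Ag^+]^2[CrO4^2-]
Q = (5.431 x 10^-5)^2(1.508 x 10^-5) = 4.45 × 10^-14
Q < Ksp, so no precipitate of Ag2CrO4 forms.

Q ≈ 4.45 × 10^-14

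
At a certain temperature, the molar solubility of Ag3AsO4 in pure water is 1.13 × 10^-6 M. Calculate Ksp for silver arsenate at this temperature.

Ag3AsO4(s) <=> 3 Ag^+ + AsO4^3-
If s mol/L of Ag3AsO4 dissolves, [Ag^+] = 3s and [AsO4^3-] = s.
Ksp = [Ag^+]^3[AsO4^3-]
Substituting: Ksp = (3s)^3s = 27s^4
Ksp = 27 × (1.13 x 10^-6)^4 = 4.40 x 10^-23

Ksp = 4.40e-23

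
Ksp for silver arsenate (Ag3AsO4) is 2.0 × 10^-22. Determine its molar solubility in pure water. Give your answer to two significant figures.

Ag3AsO4(s) ⇌ 3 Ag^+(aq) + AsO4^3-(aq)
Ksp = [Ag^+]^3[AsO4^3-]
For each mole of Ag3AsO4 that dissolves: [Ag^+] = 3s, [AsO4^3-] = s.
Substituting: Ksp = (3s)^3s = 27s^4
s = (2.0 × 10^-22 / 27)^(1/4) = 1.6 x 10^-6 M

1.6e-6 M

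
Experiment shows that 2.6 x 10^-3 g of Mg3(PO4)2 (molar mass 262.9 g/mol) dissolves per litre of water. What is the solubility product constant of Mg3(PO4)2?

Molar solubility s = (2.6 × 10^-3 g/L) / (262.9 g/mol) = 9.89 x 10^-6 M.
Mg3(PO4)2(s) ⇌ 3 Mg^2+ + 2 PO4^3-
Let s = molar solubility. Then [Mg^2+] = 3s and [PO4^3-] = 2s.
Ksp = [Mg^2+]^3[PO4^3-]^2
Substituting: Ksp = (3s)^3(2s)^2 = 108s^5
Ksp = 108 × (9.89 × 10^-6)^5 = 1.0 x 10^-23

Ksp ≈ 1.0 × 10^-23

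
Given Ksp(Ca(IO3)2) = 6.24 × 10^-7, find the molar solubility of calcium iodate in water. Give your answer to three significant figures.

s ≈ 5.38 x 10^-3 M

Ca(IO3)2(s) ⇌ Ca^2+(aq) + 2 IO3^-(aq)
Ksp = [Ca^2+][IO3^-]^2
If s mol/L of Ca(IO3)2 dissolves, [Ca^2+] = s and [IO3^-] = 2s.
Substituting: Ksp = s(2s)^2 = 4s^3
s = (6.24 × 10^-7 / 4)^(1/3) = 5.38 × 10^-3 M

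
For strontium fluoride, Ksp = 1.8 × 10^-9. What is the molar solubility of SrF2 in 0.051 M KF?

SrF2(s) ⇌ Sr^2+ + 2 F^-
Ksp = [Sr^2+][F^-]^2
Let s = moles of SrF2 that dissolve per litre. [Sr^2+] = s, [F^-] = 0.051 + 2s ≈ 0.051 (common-ion effect: F^- is already 0.051 M).
Ksp ≈ s × (0.051)^2
s = 6.9 × 10^-7 M
Check: 2s = 1.4 × 10^-6 ≪ 0.051, so the approximation is valid.

s ≈ 6.9 x 10^-7 M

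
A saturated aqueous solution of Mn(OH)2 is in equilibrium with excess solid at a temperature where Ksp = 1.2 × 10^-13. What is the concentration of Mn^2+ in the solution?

[Mn^2+] ≈ 3.1 × 10^-5 M

Mn(OH)2(s) <=> Mn^2+ + 2 OH^-
Ksp = [Mn^2+][OH^-]^2
If s mol/L of Mn(OH)2 dissolves, [Mn^2+] = s and [OH^-] = 2s.
Ksp = s(2s)^2 = 4s^3
Solving, s = (1.2 × 10^-13/4)^(1/3) = 3.11 × 10^-5 M
[Mn^2+] = s = 3.1 × 10^-5 M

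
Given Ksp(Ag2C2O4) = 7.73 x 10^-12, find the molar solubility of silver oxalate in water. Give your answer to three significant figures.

Ag2C2O4(s) <=> 2 Ag^+ + C2O4^2-
Ksp = [Ag^+]^2[C2O4^2-]
For each mole of Ag2C2O4 that dissolves: [Ag^+] = 2s, [C2O4^2-] = s.
Ksp = (2s)^2s = 4s^3
s^3 = 7.73 x 10^-12 / 4, so s = 1.25 x 10^-4 M

1.25 x 10^-4 M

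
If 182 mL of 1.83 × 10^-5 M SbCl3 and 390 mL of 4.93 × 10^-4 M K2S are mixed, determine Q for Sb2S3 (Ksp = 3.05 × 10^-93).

Total volume = 182 + 390 = 572 mL.
[Sb^3+] = 1.83 × 10^-5 × (182/572) = 5.823 × 10^-6 M
[S^2-] = 4.93 × 10^-4 × (390/572) = 3.361 × 10^-4 M
Sb2S3(s) ⇌ 2 Sb^3+ + 3 S^2-, so Q = [Sb^3+]^2[S^2-]^3
Q = (5.823 × 10^-6)^2(3.361 × 10^-4)^3 = 1.29 × 10^-21
Q > Ksp, so Sb2S3 will precipitate.

1.29 × 10^-21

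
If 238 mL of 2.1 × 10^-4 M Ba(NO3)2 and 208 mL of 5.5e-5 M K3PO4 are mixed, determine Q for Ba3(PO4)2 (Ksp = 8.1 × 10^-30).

Q ≈ 9.3 × 10^-22

Total volume = 238 + 208 = 446 mL.
[Ba^2+] = 2.1 × 10^-4 × (238/446) = 1.12 x 10^-4 M
[PO4^3-] = 5.5 × 10^-5 × (208/446) = 2.57 x 10^-5 M
Ba3(PO4)2(s) ⇌ 3 Ba^2+ + 2 PO4^3-, so Q = [Ba^2+]^3[PO4^3-]^2
Q = (1.12 × 10^-4)^3(2.57 x 10^-5)^2 = 9.3 × 10^-22
Q > Ksp, so Ba3(PO4)2 will precipitate.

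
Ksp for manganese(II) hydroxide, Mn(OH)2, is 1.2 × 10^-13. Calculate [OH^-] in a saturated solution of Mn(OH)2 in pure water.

Mn(OH)2(s) <=> Mn^2+ + 2 OH^-
Ksp = [Mn^2+][OH^-]^2
If s mol/L of Mn(OH)2 dissolves, [Mn^2+] = s and [OH^-] = 2s.
So Ksp = s × (2s)^2 = 4s^3
s = (1.2 × 10^-13 / 4)^(1/3) = 3.11 x 10^-5 M
[OH^-] = 2s = 6.2 × 10^-5 M

[OH^-] = 6.2 x 10^-5 M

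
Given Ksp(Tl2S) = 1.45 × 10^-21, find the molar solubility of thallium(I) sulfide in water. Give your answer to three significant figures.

Tl2S(s) ⇌ 2 Tl^+(aq) + S^2-(aq)
Ksp = [Tl^+]^2[S^2-]
For each mole of Tl2S that dissolves: [Tl^+] = 2s, [S^2-] = s.
Ksp = (2s)^2s = 4s^3
Solving, s = (1.45 × 10^-21/4)^(1/3) = 7.13 × 10^-8 M

7.13e-8 M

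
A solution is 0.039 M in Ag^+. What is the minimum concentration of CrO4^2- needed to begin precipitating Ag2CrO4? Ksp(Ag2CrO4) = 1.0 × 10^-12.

Ag2CrO4(s) ⇌ 2 Ag^+ + CrO4^2-
Ksp = [Ag^+]^2[CrO4^2-]
Precipitation begins when Q = Ksp. With [Ag^+] = 0.039 M:
1.0 × 10^-12 = (0.039)^2 × [CrO4^2-]
[CrO4^2-] = (1.0 × 10^-12 / 1.52 × 10^-3) = 6.6 x 10^-10 M

6.6 × 10^-10 M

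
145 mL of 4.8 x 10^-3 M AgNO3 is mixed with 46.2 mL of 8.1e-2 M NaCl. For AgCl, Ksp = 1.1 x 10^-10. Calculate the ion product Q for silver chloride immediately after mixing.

Total volume = 145 + 46.2 = 191.2 mL.
[Ag^+] = 4.8 × 10^-3 × (145/191.2) = 3.64 × 10^-3 M
[Cl^-] = 8.1 x 10^-2 × (46.2/191.2) = 1.96 × 10^-2 M
AgCl(s) <=> Ag^+(aq) + Cl^-(aq), so Q = [Ag^+][Cl^-]
Q = (3.64 × 10^-3)(1.96 × 10^-2) = 7.1 × 10^-5
Q > Ksp, so AgCl will precipitate.

Q ≈ 7.1 x 10^-5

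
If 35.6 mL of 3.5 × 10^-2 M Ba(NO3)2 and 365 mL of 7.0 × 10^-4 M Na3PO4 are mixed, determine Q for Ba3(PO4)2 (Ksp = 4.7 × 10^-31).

Total volume = 35.6 + 365 = 400.6 mL.
[Ba^2+] = 3.5 x 10^-2 × (35.6/400.6) = 3.11 × 10^-3 M
[PO4^3-] = 7.0 x 10^-4 × (365/400.6) = 6.38 × 10^-4 M
Ba3(PO4)2(s) ⇌ 3 Ba^2+(aq) + 2 PO4^3-(aq), so Q = [Ba^2+]^3[PO4^3-]^2
Q = (3.11 x 10^-3)^3(6.38 × 10^-4)^2 = 1.2 x 10^-14
Q > Ksp, so Ba3(PO4)2 will precipitate.

1.2 × 10^-14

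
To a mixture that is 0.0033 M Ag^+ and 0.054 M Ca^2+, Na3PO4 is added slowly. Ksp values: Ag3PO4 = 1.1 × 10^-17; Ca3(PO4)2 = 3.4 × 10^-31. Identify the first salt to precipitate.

Each salt begins to precipitate when Q = Ksp, i.e. when [PO4^3-] reaches its threshold.
For Ag3PO4: 1.1 × 10^-17 = (0.0033)^3 × [PO4^3-]  ⇒  [PO4^3-] = 3.1 × 10^-10 M.
For Ca3(PO4)2: 3.4 × 10^-31 = (0.054)^3 × [PO4^3-]^2  ⇒  [PO4^3-] = 4.6 × 10^-14 M.
The salt with the lower threshold [PO4^3-] precipitates first: Ca3(PO4)2.

Ca3(PO4)2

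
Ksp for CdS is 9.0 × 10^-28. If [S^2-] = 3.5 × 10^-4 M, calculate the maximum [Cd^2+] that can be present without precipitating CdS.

[Cd^2+] ≈ 2.6 × 10^-24 M

CdS(s) ⇌ Cd^2+(aq) + S^2-(aq)
Ksp = [Cd^2+][S^2-]
Precipitation begins when Q = Ksp. With [S^2-] = 3.5 × 10^-4 M:
9.0 × 10^-28 = (3.5 × 10^-4) × [Cd^2+]
[Cd^2+] = (9.0 × 10^-28 / 3.5 x 10^-4) = 2.6 × 10^-24 M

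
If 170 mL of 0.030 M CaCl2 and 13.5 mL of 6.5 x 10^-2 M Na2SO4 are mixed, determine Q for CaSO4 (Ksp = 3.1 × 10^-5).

Total volume = 170 + 13.5 = 183.5 mL.
[Ca^2+] = 3.0 × 10^-2 × (170/183.5) = 2.78 × 10^-2 M
[SO4^2-] = 6.5 × 10^-2 × (13.5/183.5) = 4.78 x 10^-3 M
CaSO4(s) ⇌ Ca^2+ + SO4^2-, so Q = [Ca^2+][SO4^2-]
Q = (2.78 × 10^-2)(4.78 × 10^-3) = 1.3 x 10^-4
Q > Ksp, so CaSO4 will precipitate.

1.3 × 10^-4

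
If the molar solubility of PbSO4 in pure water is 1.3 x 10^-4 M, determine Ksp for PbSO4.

PbSO4(s) ⇌ Pb^2+(aq) + SO4^2-(aq)
For each mole of PbSO4 that dissolves: [Pb^2+] = s, [SO4^2-] = s.
Ksp = [Pb^2+][SO4^2-]
Ksp = s × s = s^2
Ksp = (1.3 x 10^-4)^2 = 1.7 × 10^-8

1.7e-8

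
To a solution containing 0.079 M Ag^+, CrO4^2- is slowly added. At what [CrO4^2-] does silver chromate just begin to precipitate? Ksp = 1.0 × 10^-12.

Ag2CrO4(s) ⇌ 2 Ag^+ + CrO4^2-
Ksp = [Ag^+]^2[CrO4^2-]
Precipitation begins when Q = Ksp. With [Ag^+] = 0.079 M:
1.0 × 10^-12 = (0.079)^2 × [CrO4^2-]
[CrO4^2-] = (1.0 × 10^-12 / 6.24 x 10^-3) = 1.6 x 10^-10 M

[CrO4^2-] = 1.6 x 10^-10 M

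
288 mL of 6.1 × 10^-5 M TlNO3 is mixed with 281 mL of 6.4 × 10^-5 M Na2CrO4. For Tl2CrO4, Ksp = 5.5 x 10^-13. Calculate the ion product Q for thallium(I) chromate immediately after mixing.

Total volume = 288 + 281 = 569 mL.
[Tl^+] = 6.1 × 10^-5 × (288/569) = 3.09 × 10^-5 M
[CrO4^2-] = 6.4 × 10^-5 × (281/569) = 3.16 × 10^-5 M
Tl2CrO4(s) <=> 2 Tl^+ + CrO4^2-, so Q = [Tl^+]^2[CrO4^2-]
Q = (3.09 × 10^-5)^2(3.16 x 10^-5) = 3.0 × 10^-14
Q < Ksp, so no precipitate of Tl2CrO4 forms.

Q = 3.0e-14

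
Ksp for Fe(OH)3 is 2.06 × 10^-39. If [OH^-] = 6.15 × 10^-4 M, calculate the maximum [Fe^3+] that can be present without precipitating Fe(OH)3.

8.86 x 10^-30 M

Fe(OH)3(s) ⇌ Fe^3+(aq) + 3 OH^-(aq)
Ksp = [Fe^3+][OH^-]^3
Precipitation begins when Q = Ksp. With [OH^-] = 6.15 × 10^-4 M:
2.06 × 10^-39 = (6.15 × 10^-4)^3 × [Fe^3+]
[Fe^3+] = (2.06 × 10^-39 / 2.326 × 10^-10) = 8.86 × 10^-30 M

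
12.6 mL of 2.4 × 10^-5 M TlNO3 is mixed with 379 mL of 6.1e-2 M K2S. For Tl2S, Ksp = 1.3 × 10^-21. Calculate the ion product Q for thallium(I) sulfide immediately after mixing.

3.5e-14

Total volume = 12.6 + 379 = 391.6 mL.
[Tl^+] = 2.4 × 10^-5 × (12.6/391.6) = 7.72 × 10^-7 M
[S^2-] = 6.1 x 10^-2 × (379/391.6) = 5.90 x 10^-2 M
Tl2S(s) ⇌ 2 Tl^+(aq) + S^2-(aq), so Q = [Tl^+]^2[S^2-]
Q = (7.72 x 10^-7)^2(5.90 × 10^-2) = 3.5 × 10^-14
Q > Ksp, so Tl2S will precipitate.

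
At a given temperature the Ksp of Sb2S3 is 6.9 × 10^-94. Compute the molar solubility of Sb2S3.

s = 9.1e-20 M

Sb2S3(s) ⇌ 2 Sb^3+ + 3 S^2-
Ksp = [Sb^3+]^2[S^2-]^3
Let s = molar solubility. Then [Sb^3+] = 2s and [S^2-] = 3s.
So Ksp = (2s)^2 × (3s)^3 = 108s^5
s = (6.9 × 10^-94 / 108)^(1/5) = 9.1 × 10^-20 M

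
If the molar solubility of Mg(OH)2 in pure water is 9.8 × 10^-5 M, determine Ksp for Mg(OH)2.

Ksp = 3.8 × 10^-12

Mg(OH)2(s) <=> Mg^2+ + 2 OH^-
Let s = molar solubility. Then [Mg^2+] = s and [OH^-] = 2s.
Ksp = [Mg^2+][OH^-]^2
Substituting: Ksp = s(2s)^2 = 4s^3
Ksp = 4 × (9.8 x 10^-5)^3 = 3.8 × 10^-12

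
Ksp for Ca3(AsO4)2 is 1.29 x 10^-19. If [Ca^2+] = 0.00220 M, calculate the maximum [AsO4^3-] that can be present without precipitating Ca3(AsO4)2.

[AsO4^3-] ≈ 3.48 × 10^-6 M

Ca3(AsO4)2(s) ⇌ 3 Ca^2+ + 2 AsO4^3-
Ksp = [Ca^2+]^3[AsO4^3-]^2
Precipitation begins when Q = Ksp. With [Ca^2+] = 0.00220 M:
1.29 x 10^-19 = (0.00220)^3 × [AsO4^3-]^2
[AsO4^3-] = (1.29 x 10^-19 / 1.065 x 10^-8)^(1/2) = 3.48 × 10^-6 M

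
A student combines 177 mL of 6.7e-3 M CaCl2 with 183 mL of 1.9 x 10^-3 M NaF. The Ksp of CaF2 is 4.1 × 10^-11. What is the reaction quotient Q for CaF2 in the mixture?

3.1 x 10^-9

Total volume = 177 + 183 = 360 mL.
[Ca^2+] = 6.7 × 10^-3 × (177/360) = 3.29 × 10^-3 M
[F^-] = 1.9 × 10^-3 × (183/360) = 9.66 × 10^-4 M
CaF2(s) ⇌ Ca^2+ + 2 F^-, so Q = [Ca^2+][F^-]^2
Q = (3.29 × 10^-3)(9.66 x 10^-4)^2 = 3.1 × 10^-9
Q > Ksp, so CaF2 will precipitate.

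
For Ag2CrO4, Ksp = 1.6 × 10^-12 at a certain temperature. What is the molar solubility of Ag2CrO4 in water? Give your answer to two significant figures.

Ag2CrO4(s) ⇌ 2 Ag^+ + CrO4^2-
Ksp = [Ag^+]^2[CrO4^2-]
If s mol/L of Ag2CrO4 dissolves, [Ag^+] = 2s and [CrO4^2-] = s.
Ksp = (2s)^2s = 4s^3
s = (1.6 × 10^-12 / 4)^(1/3) = 7.4 × 10^-5 M

7.4e-5 M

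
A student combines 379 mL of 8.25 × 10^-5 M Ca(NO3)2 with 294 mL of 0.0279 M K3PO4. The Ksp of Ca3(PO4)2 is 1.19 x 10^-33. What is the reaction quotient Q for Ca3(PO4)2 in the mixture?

Total volume = 379 + 294 = 673 mL.
[Ca^2+] = 8.25 x 10^-5 × (379/673) = 4.646 × 10^-5 M
[PO4^3-] = 2.79 × 10^-2 × (294/673) = 1.219 × 10^-2 M
Ca3(PO4)2(s) ⇌ 3 Ca^2+ + 2 PO4^3-, so Q = [Ca^2+]^3[PO4^3-]^2
Q = (4.646 x 10^-5)^3(1.219 × 10^-2)^2 = 1.49 × 10^-17
Q > Ksp, so Ca3(PO4)2 will precipitate.

1.49e-17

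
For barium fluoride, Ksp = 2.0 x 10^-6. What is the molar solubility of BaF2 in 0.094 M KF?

s ≈ 2.3 × 10^-4 M

BaF2(s) ⇌ Ba^2+ + 2 F^-
Ksp = [Ba^2+][F^-]^2
If s mol/L dissolves here, [Ba^2+] = s, [F^-] = 0.094 + 2s ≈ 0.094 (since F^- from KF dominates).
Ksp ≈ s × (0.094)^2
s = 2.3 × 10^-4 M
Check: 2s = 4.5 × 10^-4 ≪ 0.094, so the approximation is valid.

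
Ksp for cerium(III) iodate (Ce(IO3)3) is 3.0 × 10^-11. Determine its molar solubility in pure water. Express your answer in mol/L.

1.0e-3 M

Ce(IO3)3(s) <=> Ce^3+(aq) + 3 IO3^-(aq)
Ksp = [Ce^3+][IO3^-]^3
With molar solubility s: [Ce^3+] = s, [IO3^-] = 3s.
So Ksp = s × (3s)^3 = 27s^4
Solving, s = (3.0 × 10^-11/27)^(1/4) = 1.0 × 10^-3 M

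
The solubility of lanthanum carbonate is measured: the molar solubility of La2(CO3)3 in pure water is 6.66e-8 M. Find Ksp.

La2(CO3)3(s) ⇌ 2 La^3+ + 3 CO3^2-
Let s = molar solubility. Then [La^3+] = 2s and [CO3^2-] = 3s.
Ksp = [La^3+]^2[CO3^2-]^3
Ksp = (2s)^2(3s)^3 = 108s^5
With s = 6.66 × 10^-8: Ksp = 1.42 x 10^-34

1.42e-34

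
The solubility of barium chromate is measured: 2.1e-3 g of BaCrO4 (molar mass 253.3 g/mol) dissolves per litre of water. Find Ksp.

Ksp = 6.9 × 10^-11

Molar solubility s = (2.1 × 10^-3 g/L) / (253.3 g/mol) = 8.29 × 10^-6 M.
BaCrO4(s) ⇌ Ba^2+ + CrO4^2-
For each mole of BaCrO4 that dissolves: [Ba^2+] = s, [CrO4^2-] = s.
Ksp = [Ba^2+][CrO4^2-]
Ksp = s × s = s^2
Ksp = (8.29 × 10^-6)^2 = 6.9 × 10^-11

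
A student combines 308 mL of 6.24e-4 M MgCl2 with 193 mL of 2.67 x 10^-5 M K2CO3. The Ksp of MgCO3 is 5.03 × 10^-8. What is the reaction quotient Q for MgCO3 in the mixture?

Total volume = 308 + 193 = 501 mL.
[Mg^2+] = 6.24 × 10^-4 × (308/501) = 3.836 x 10^-4 M
[CO3^2-] = 2.67 × 10^-5 × (193/501) = 1.029 x 10^-5 M
MgCO3(s) ⇌ Mg^2+ + CO3^2-, so Q = [Mg^2+][CO3^2-]
Q = (3.836 × 10^-4)(1.029 x 10^-5) = 3.95 × 10^-9
Q < Ksp, so no precipitate of MgCO3 forms.

Q = 3.95 x 10^-9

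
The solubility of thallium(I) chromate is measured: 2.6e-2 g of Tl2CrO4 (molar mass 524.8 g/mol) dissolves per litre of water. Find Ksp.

Molar solubility s = (2.6 × 10^-2 g/L) / (524.8 g/mol) = 4.95 x 10^-5 M.
Tl2CrO4(s) ⇌ 2 Tl^+(aq) + CrO4^2-(aq)
For each mole of Tl2CrO4 that dissolves: [Tl^+] = 2s, [CrO4^2-] = s.
Ksp = [Tl^+]^2[CrO4^2-]
Substituting: Ksp = (2s)^2s = 4s^3
Ksp = 4 × (4.95 x 10^-5)^3 = 4.9 × 10^-13

Ksp = 4.9e-13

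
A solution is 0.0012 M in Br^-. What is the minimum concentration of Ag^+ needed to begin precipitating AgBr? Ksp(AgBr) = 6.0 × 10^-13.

AgBr(s) ⇌ Ag^+(aq) + Br^-(aq)
Ksp = [Ag^+][Br^-]
Precipitation begins when Q = Ksp. With [Br^-] = 0.0012 M:
6.0 × 10^-13 = (0.0012) × [Ag^+]
[Ag^+] = (6.0 × 10^-13 / 1.2 x 10^-3) = 5.0 × 10^-10 M

[Ag^+] = 5.0e-10 M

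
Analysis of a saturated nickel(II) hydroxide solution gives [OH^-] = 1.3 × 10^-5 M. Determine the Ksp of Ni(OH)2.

Ni(OH)2(s) ⇌ Ni^2+(aq) + 2 OH^-(aq)
Stoichiometry gives [Ni^2+] = (1/2)[OH^-] = 6.50 × 10^-6 M.
Ksp = [Ni^2+][OH^-]^2
Ksp = 6.50 x 10^-6 × (1.3 × 10^-5)^2 = 1.1 x 10^-15

Ksp ≈ 1.1 x 10^-15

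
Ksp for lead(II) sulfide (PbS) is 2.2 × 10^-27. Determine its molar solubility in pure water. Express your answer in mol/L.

s ≈ 4.7e-14 M

PbS(s) ⇌ Pb^2+ + S^2-
Ksp = [Pb^2+][S^2-]
With molar solubility s: [Pb^2+] = s, [S^2-] = s.
Ksp = (s)(s) = s^2
s = √(2.2 × 10^-27) = 4.7 × 10^-14 M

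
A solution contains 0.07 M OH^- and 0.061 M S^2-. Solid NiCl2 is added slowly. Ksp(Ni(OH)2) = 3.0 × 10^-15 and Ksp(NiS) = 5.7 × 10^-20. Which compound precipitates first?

Each salt begins to precipitate when Q = Ksp, i.e. when [Ni^2+] reaches its threshold.
For Ni(OH)2: 3.0 × 10^-15 = (0.07)^2 × [Ni^2+]  ⇒  [Ni^2+] = 6.1 × 10^-13 M.
For NiS: 5.7 × 10^-20 = 0.061 × [Ni^2+]  ⇒  [Ni^2+] = 9.3 × 10^-19 M.
The salt with the lower threshold [Ni^2+] precipitates first: NiS.

NiS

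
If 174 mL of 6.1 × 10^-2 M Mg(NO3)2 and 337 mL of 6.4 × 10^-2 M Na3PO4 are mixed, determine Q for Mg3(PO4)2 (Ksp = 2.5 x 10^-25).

Total volume = 174 + 337 = 511 mL.
[Mg^2+] = 6.1 × 10^-2 × (174/511) = 2.08 × 10^-2 M
[PO4^3-] = 6.4 x 10^-2 × (337/511) = 4.22 x 10^-2 M
Mg3(PO4)2(s) ⇌ 3 Mg^2+(aq) + 2 PO4^3-(aq), so Q = [Mg^2+]^3[PO4^3-]^2
Q = (2.08 x 10^-2)^3(4.22 x 10^-2)^2 = 1.6 × 10^-8
Q > Ksp, so Mg3(PO4)2 will precipitate.

1.6 × 10^-8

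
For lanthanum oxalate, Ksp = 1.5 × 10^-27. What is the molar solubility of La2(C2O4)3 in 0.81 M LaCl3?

La2(C2O4)3(s) ⇌ 2 La^3+ + 3 C2O4^2-
Ksp = [La^3+]^2[C2O4^2-]^3
If s mol/L dissolves here, [La^3+] = 0.81 + 2s ≈ 0.81, [C2O4^2-] = 3s (common-ion effect: La^3+ is already 0.81 M).
Ksp ≈ (0.81)^2 × (3s)^3
s = 4.4 x 10^-10 M
Check: 2s = 8.8 × 10^-10 ≪ 0.81, so the approximation is valid.

s ≈ 4.4 × 10^-10 M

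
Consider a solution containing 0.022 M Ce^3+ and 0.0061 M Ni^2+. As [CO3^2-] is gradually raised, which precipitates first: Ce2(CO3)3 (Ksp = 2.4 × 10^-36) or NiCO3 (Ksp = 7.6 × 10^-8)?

Precipitation of each salt starts when its ion product equals its Ksp.
For Ce2(CO3)3: 2.4 × 10^-36 = (0.022)^2 × [CO3^2-]^3  ⇒  [CO3^2-] = 1.7 × 10^-11 M.
For NiCO3: 7.6 × 10^-8 = 0.0061 × [CO3^2-]  ⇒  [CO3^2-] = 1.2 × 10^-5 M.
The salt with the lower threshold [CO3^2-] precipitates first: Ce2(CO3)3.

Ce2(CO3)3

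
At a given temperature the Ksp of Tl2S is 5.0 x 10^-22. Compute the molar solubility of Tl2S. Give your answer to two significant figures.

Tl2S(s) ⇌ 2 Tl^+ + S^2-
Ksp = [Tl^+]^2[S^2-]
For each mole of Tl2S that dissolves: [Tl^+] = 2s, [S^2-] = s.
Substituting: Ksp = (2s)^2s = 4s^3
s^3 = 5.0 x 10^-22 / 4, so s = 5.0 × 10^-8 M

s ≈ 5.0 x 10^-8 M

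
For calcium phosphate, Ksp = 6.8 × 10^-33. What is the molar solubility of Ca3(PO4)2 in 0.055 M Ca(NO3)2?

3.2e-15 M

Ca3(PO4)2(s) ⇌ 3 Ca^2+(aq) + 2 PO4^3-(aq)
Ksp = [Ca^2+]^3[PO4^3-]^2
If s mol/L dissolves here, [Ca^2+] = 0.055 + 3s ≈ 0.055, [PO4^3-] = 2s (since Ca^2+ from Ca(NO3)2 dominates).
Ksp ≈ (0.055)^3 × (2s)^2
s = 3.2 × 10^-15 M
Check: 3s = 9.6 × 10^-15 ≪ 0.055, so the approximation is valid.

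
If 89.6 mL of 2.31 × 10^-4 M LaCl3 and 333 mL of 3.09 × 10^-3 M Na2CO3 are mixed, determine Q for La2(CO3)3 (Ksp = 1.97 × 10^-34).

Q ≈ 3.46 x 10^-17

Total volume = 89.6 + 333 = 422.6 mL.
[La^3+] = 2.31 × 10^-4 × (89.6/422.6) = 4.898 x 10^-5 M
[CO3^2-] = 3.09 × 10^-3 × (333/422.6) = 2.435 × 10^-3 M
La2(CO3)3(s) ⇌ 2 La^3+(aq) + 3 CO3^2-(aq), so Q = [La^3+]^2[CO3^2-]^3
Q = (4.898 × 10^-5)^2(2.435 × 10^-3)^3 = 3.46 x 10^-17
Q > Ksp, so La2(CO3)3 will precipitate.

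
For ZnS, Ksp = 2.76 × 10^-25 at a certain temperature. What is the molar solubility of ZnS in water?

5.25 × 10^-13 M

ZnS(s) ⇌ Zn^2+(aq) + S^2-(aq)
Ksp = [Zn^2+][S^2-]
If s mol/L of ZnS dissolves, [Zn^2+] = s and [S^2-] = s.
Ksp = s^2
s = √(2.76 × 10^-25) = 5.25 × 10^-13 M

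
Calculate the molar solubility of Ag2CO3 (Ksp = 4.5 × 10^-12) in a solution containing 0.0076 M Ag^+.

s ≈ 7.8 x 10^-8 M

Ag2CO3(s) ⇌ 2 Ag^+(aq) + CO3^2-(aq)
Ksp = [Ag^+]^2[CO3^2-]
Let s = moles of Ag2CO3 that dissolve per litre. [Ag^+] = 0.0076 + 2s ≈ 0.0076, [CO3^2-] = s (common-ion effect: Ag^+ is already 0.0076 M).
Ksp ≈ (0.0076)^2 × s
s = 7.8 × 10^-8 M
Check: 2s = 1.6 × 10^-7 ≪ 0.0076, so the approximation is valid.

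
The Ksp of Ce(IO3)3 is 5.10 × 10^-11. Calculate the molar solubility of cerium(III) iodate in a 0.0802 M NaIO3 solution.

Ce(IO3)3(s) ⇌ Ce^3+(aq) + 3 IO3^-(aq)
Ksp = [Ce^3+][IO3^-]^3
Let s be the molar solubility in this solution. [Ce^3+] = s, [IO3^-] = 0.0802 + 3s ≈ 0.0802 (Ksp is small, so little additional dissolves).
Ksp ≈ s × (0.0802)^3
s = 9.89 x 10^-8 M
Check: 3s = 3.0 × 10^-7 ≪ 0.0802, so the approximation is valid.

s = 9.89 × 10^-8 M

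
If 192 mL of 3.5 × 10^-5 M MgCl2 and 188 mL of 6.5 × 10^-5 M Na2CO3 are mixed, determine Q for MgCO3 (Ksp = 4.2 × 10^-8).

Total volume = 192 + 188 = 380 mL.
[Mg^2+] = 3.5 × 10^-5 × (192/380) = 1.77 × 10^-5 M
[CO3^2-] = 6.5 × 10^-5 × (188/380) = 3.22 × 10^-5 M
MgCO3(s) ⇌ Mg^2+ + CO3^2-, so Q = [Mg^2+][CO3^2-]
Q = (1.77 x 10^-5)(3.22 × 10^-5) = 5.7 x 10^-10
Q < Ksp, so no precipitate of MgCO3 forms.

Q = 5.7e-10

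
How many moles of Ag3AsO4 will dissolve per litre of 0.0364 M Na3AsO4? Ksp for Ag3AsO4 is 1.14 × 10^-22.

4.88 × 10^-8 M

Ag3AsO4(s) ⇌ 3 Ag^+ + AsO4^3-
Ksp = [Ag^+]^3[AsO4^3-]
Let s = moles of Ag3AsO4 that dissolve per litre. [Ag^+] = 3s, [AsO4^3-] = 0.0364 + s ≈ 0.0364 (since AsO4^3- from Na3AsO4 dominates).
Ksp ≈ (3s)^3 × 0.0364
s = 4.88 × 10^-8 M
Check: s = 4.9 × 10^-8 ≪ 0.0364, so the approximation is valid.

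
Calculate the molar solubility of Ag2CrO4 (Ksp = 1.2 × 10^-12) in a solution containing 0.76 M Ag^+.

s ≈ 2.1 x 10^-12 M

Ag2CrO4(s) ⇌ 2 Ag^+ + CrO4^2-
Ksp = [Ag^+]^2[CrO4^2-]
Let s = moles of Ag2CrO4 that dissolve per litre. [Ag^+] = 0.76 + 2s ≈ 0.76, [CrO4^2-] = s (since the Ag^+ already present dominates).
Ksp ≈ (0.76)^2 × s
s = 2.1 × 10^-12 M
Check: 2s = 4.2 × 10^-12 ≪ 0.76, so the approximation is valid.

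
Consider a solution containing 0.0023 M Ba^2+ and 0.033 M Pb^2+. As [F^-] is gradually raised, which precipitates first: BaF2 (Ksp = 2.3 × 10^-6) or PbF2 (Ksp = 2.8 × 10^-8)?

Each salt begins to precipitate when Q = Ksp, i.e. when [F^-] reaches its threshold.
For BaF2: 2.3 × 10^-6 = 0.0023 × [F^-]^2  ⇒  [F^-] = 3.2 × 10^-2 M.
For PbF2: 2.8 × 10^-8 = 0.033 × [F^-]^2  ⇒  [F^-] = 9.2 x 10^-4 M.
The salt with the lower threshold [F^-] precipitates first: PbF2.

PbF2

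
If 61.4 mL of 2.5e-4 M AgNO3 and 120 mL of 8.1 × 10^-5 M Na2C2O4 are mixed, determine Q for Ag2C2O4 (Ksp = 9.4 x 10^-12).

3.8 × 10^-13

Total volume = 61.4 + 120 = 181.4 mL.
[Ag^+] = 2.5 × 10^-4 × (61.4/181.4) = 8.46 × 10^-5 M
[C2O4^2-] = 8.1 × 10^-5 × (120/181.4) = 5.36 x 10^-5 M
Ag2C2O4(s) <=> 2 Ag^+ + C2O4^2-, so Q = [Ag^+]^2[C2O4^2-]
Q = (8.46 x 10^-5)^2(5.36 × 10^-5) = 3.8 × 10^-13
Q < Ksp, so no precipitate of Ag2C2O4 forms.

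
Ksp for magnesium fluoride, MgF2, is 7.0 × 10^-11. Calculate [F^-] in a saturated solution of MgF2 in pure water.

MgF2(s) ⇌ Mg^2+ + 2 F^-
Ksp = [Mg^2+][F^-]^2
Let s = molar solubility. Then [Mg^2+] = s and [F^-] = 2s.
So Ksp = s × (2s)^2 = 4s^3
s^3 = 7.0 × 10^-11 / 4, so s = 2.60 × 10^-4 M
[F^-] = 2s = 5.2 × 10^-4 M

[F^-] ≈ 5.2 × 10^-4 M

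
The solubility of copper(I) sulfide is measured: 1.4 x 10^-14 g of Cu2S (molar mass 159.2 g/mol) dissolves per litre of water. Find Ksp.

Molar solubility s = (1.4 × 10^-14 g/L) / (159.2 g/mol) = 8.79 x 10^-17 M.
Cu2S(s) ⇌ 2 Cu^+ + S^2-
If s mol/L of Cu2S dissolves, [Cu^+] = 2s and [S^2-] = s.
Ksp = [Cu^+]^2[S^2-]
Substituting: Ksp = (2s)^2s = 4s^3
With s = 8.79 × 10^-17: Ksp = 2.7 × 10^-48

Ksp = 2.7e-48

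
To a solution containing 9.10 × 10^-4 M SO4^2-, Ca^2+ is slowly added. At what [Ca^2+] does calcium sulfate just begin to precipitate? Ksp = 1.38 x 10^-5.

1.52 x 10^-2 M

CaSO4(s) <=> Ca^2+(aq) + SO4^2-(aq)
Ksp = [Ca^2+][SO4^2-]
Precipitation begins when Q = Ksp. With [SO4^2-] = 9.10 × 10^-4 M:
1.38 x 10^-5 = (9.10 × 10^-4) × [Ca^2+]
[Ca^2+] = (1.38 x 10^-5 / 9.10 × 10^-4) = 1.52 × 10^-2 M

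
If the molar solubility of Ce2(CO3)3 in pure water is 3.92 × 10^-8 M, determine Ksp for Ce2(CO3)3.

Ce2(CO3)3(s) ⇌ 2 Ce^3+ + 3 CO3^2-
With molar solubility s: [Ce^3+] = 2s, [CO3^2-] = 3s.
Ksp = [Ce^3+]^2[CO3^2-]^3
So Ksp = (2s)^2 × (3s)^3 = 108s^5
With s = 3.92 × 10^-8: Ksp = 1.00 x 10^-35

1.00 × 10^-35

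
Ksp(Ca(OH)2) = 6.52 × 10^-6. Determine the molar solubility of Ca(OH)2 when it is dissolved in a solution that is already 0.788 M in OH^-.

Ca(OH)2(s) ⇌ Ca^2+(aq) + 2 OH^-(aq)
Ksp = [Ca^2+][OH^-]^2
Let s be the molar solubility in this solution. [Ca^2+] = s, [OH^-] = 0.788 + 2s ≈ 0.788 (common-ion effect: OH^- is already 0.788 M).
Ksp ≈ s × (0.788)^2
s = 1.05 × 10^-5 M
Check: 2s = 2.1 x 10^-5 ≪ 0.788, so the approximation is valid.

1.05 x 10^-5 M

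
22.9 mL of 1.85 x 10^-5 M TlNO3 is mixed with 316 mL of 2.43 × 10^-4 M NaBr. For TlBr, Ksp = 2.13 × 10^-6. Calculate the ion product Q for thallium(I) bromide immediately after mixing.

2.83e-10

Total volume = 22.9 + 316 = 338.9 mL.
[Tl^+] = 1.85 × 10^-5 × (22.9/338.9) = 1.250 x 10^-6 M
[Br^-] = 2.43 x 10^-4 × (316/338.9) = 2.266 × 10^-4 M
TlBr(s) ⇌ Tl^+ + Br^-, so Q = [Tl^+][Br^-]
Q = (1.250 × 10^-6)(2.266 × 10^-4) = 2.83 x 10^-10
Q < Ksp, so no precipitate of TlBr forms.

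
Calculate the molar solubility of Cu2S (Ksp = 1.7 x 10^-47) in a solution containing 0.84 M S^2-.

s ≈ 2.2e-24 M

Cu2S(s) ⇌ 2 Cu^+(aq) + S^2-(aq)
Ksp = [Cu^+]^2[S^2-]
Let s = moles of Cu2S that dissolve per litre. [Cu^+] = 2s, [S^2-] = 0.84 + s ≈ 0.84 (common-ion effect: S^2- is already 0.84 M).
Ksp ≈ (2s)^2 × 0.84
s = 2.2 x 10^-24 M
Check: s = 2.2 × 10^-24 ≪ 0.84, so the approximation is valid.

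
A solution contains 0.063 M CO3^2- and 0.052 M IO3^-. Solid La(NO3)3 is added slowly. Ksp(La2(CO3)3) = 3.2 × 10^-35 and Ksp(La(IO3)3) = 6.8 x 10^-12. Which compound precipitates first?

La2(CO3)3

Each salt begins to precipitate when Q = Ksp, i.e. when [La^3+] reaches its threshold.
For La2(CO3)3: 3.2 × 10^-35 = (0.063)^3 × [La^3+]^2  ⇒  [La^3+] = 3.6 × 10^-16 M.
For La(IO3)3: 6.8 x 10^-12 = (0.052)^3 × [La^3+]  ⇒  [La^3+] = 4.8 × 10^-8 M.
The salt with the lower threshold [La^3+] precipitates first: La2(CO3)3.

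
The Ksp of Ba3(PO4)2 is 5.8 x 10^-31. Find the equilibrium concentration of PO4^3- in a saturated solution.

[PO4^3-] ≈ 7.0 × 10^-7 M

Ba3(PO4)2(s) ⇌ 3 Ba^2+(aq) + 2 PO4^3-(aq)
Ksp = [Ba^2+]^3[PO4^3-]^2
For each mole of Ba3(PO4)2 that dissolves: [Ba^2+] = 3s, [PO4^3-] = 2s.
Ksp = (3s)^3(2s)^2 = 108s^5
s = (5.8 x 10^-31 / 108)^(1/5) = 3.52 × 10^-7 M
[PO4^3-] = 2s = 7.0 × 10^-7 M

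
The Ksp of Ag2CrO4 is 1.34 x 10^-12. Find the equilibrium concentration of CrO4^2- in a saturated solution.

6.95 × 10^-5 M

Ag2CrO4(s) ⇌ 2 Ag^+ + CrO4^2-
Ksp = [Ag^+]^2[CrO4^2-]
For each mole of Ag2CrO4 that dissolves: [Ag^+] = 2s, [CrO4^2-] = s.
So Ksp = (2s)^2 × s = 4s^3
s^3 = 1.34 x 10^-12 / 4, so s = 6.945 × 10^-5 M
[CrO4^2-] = s = 6.95 × 10^-5 M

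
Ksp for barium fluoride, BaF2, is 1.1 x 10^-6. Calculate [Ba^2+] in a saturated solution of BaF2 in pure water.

[Ba^2+] ≈ 6.5e-3 M

BaF2(s) ⇌ Ba^2+(aq) + 2 F^-(aq)
Ksp = [Ba^2+][F^-]^2
If s mol/L of BaF2 dissolves, [Ba^2+] = s and [F^-] = 2s.
Ksp = s(2s)^2 = 4s^3
s = (1.1 x 10^-6 / 4)^(1/3) = 6.50 x 10^-3 M
[Ba^2+] = s = 6.5 × 10^-3 M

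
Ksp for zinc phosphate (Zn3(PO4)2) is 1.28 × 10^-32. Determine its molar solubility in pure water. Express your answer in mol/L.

1.64 × 10^-7 M

Zn3(PO4)2(s) ⇌ 3 Zn^2+(aq) + 2 PO4^3-(aq)
Ksp = [Zn^2+]^3[PO4^3-]^2
If s mol/L of Zn3(PO4)2 dissolves, [Zn^2+] = 3s and [PO4^3-] = 2s.
Ksp = (3s)^3(2s)^2 = 108s^5
s = (1.28 × 10^-32 / 108)^(1/5) = 1.64 x 10^-7 M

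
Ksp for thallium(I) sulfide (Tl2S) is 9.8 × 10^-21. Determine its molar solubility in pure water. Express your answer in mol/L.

Tl2S(s) ⇌ 2 Tl^+(aq) + S^2-(aq)
Ksp = [Tl^+]^2[S^2-]
Let s = molar solubility. Then [Tl^+] = 2s and [S^2-] = s.
Ksp = (2s)^2s = 4s^3
s^3 = 9.8 × 10^-21 / 4, so s = 1.3 × 10^-7 M

s ≈ 1.3 x 10^-7 M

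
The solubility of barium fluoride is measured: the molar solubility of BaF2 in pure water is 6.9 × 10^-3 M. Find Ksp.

BaF2(s) ⇌ Ba^2+(aq) + 2 F^-(aq)
Let s = molar solubility. Then [Ba^2+] = s and [F^-] = 2s.
Ksp = [Ba^2+][F^-]^2
So Ksp = s × (2s)^2 = 4s^3
With s = 6.9 × 10^-3: Ksp = 1.3 × 10^-6

Ksp = 1.3 × 10^-6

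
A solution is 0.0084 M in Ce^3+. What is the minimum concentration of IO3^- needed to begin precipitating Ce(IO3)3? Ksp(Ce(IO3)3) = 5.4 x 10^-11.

[IO3^-] ≈ 1.9 x 10^-3 M

Ce(IO3)3(s) ⇌ Ce^3+(aq) + 3 IO3^-(aq)
Ksp = [Ce^3+][IO3^-]^3
Precipitation begins when Q = Ksp. With [Ce^3+] = 0.0084 M:
5.4 x 10^-11 = (0.0084) × [IO3^-]^3
[IO3^-] = (5.4 x 10^-11 / 8.4 × 10^-3)^(1/3) = 1.9 x 10^-3 M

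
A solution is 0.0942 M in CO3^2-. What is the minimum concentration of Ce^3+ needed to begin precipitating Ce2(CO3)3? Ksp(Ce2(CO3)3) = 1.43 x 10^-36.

[Ce^3+] ≈ 4.14 × 10^-17 M

Ce2(CO3)3(s) <=> 2 Ce^3+(aq) + 3 CO3^2-(aq)
Ksp = [Ce^3+]^2[CO3^2-]^3
Precipitation begins when Q = Ksp. With [CO3^2-] = 0.0942 M:
1.43 x 10^-36 = (0.0942)^3 × [Ce^3+]^2
[Ce^3+] = (1.43 x 10^-36 / 8.359 × 10^-4)^(1/2) = 4.14 x 10^-17 M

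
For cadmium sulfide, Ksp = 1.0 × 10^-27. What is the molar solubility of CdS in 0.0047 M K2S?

s ≈ 2.1 × 10^-25 M

CdS(s) ⇌ Cd^2+ + S^2-
Ksp = [Cd^2+][S^2-]
Let s = moles of CdS that dissolve per litre. [Cd^2+] = s, [S^2-] = 0.0047 + s ≈ 0.0047 (Ksp is small, so little additional dissolves).
Ksp ≈ s × 0.0047
s = 2.1 × 10^-25 M
Check: s = 2.1 × 10^-25 ≪ 0.0047, so the approximation is valid.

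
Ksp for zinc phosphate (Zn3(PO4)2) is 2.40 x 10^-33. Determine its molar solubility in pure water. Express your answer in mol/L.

s ≈ 1.17e-7 M

Zn3(PO4)2(s) ⇌ 3 Zn^2+ + 2 PO4^3-
Ksp = [Zn^2+]^3[PO4^3-]^2
If s mol/L of Zn3(PO4)2 dissolves, [Zn^2+] = 3s and [PO4^3-] = 2s.
Substituting: Ksp = (3s)^3(2s)^2 = 108s^5
s^5 = 2.40 x 10^-33 / 108, so s = 1.17 × 10^-7 M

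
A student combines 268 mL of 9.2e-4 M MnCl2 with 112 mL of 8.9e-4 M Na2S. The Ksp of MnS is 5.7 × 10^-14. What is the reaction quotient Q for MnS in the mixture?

1.7 x 10^-7

Total volume = 268 + 112 = 380 mL.
[Mn^2+] = 9.2 × 10^-4 × (268/380) = 6.49 × 10^-4 M
[S^2-] = 8.9 x 10^-4 × (112/380) = 2.62 × 10^-4 M
MnS(s) ⇌ Mn^2+(aq) + S^2-(aq), so Q = [Mn^2+][S^2-]
Q = (6.49 × 10^-4)(2.62 × 10^-4) = 1.7 x 10^-7
Q > Ksp, so MnS will precipitate.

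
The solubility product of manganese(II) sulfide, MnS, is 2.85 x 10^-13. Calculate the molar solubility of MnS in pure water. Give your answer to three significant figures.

s = 5.34e-7 M

MnS(s) ⇌ Mn^2+(aq) + S^2-(aq)
Ksp = [Mn^2+][S^2-]
With molar solubility s: [Mn^2+] = s, [S^2-] = s.
Ksp = s^2
s = (2.85 x 10^-13)^(1/2) = 5.34 × 10^-7 M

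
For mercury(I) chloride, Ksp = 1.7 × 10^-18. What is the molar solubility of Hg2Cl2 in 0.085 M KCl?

s ≈ 2.4e-16 M

Hg2Cl2(s) <=> Hg2^2+ + 2 Cl^-
Ksp = [Hg2^2+][Cl^-]^2
If s mol/L dissolves here, [Hg2^2+] = s, [Cl^-] = 0.085 + 2s ≈ 0.085 (Ksp is small, so little additional dissolves).
Ksp ≈ s × (0.085)^2
s = 2.4 x 10^-16 M
Check: 2s = 4.7 x 10^-16 ≪ 0.085, so the approximation is valid.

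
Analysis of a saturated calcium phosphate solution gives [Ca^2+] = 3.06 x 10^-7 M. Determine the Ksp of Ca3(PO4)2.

1.19e-33

Ca3(PO4)2(s) ⇌ 3 Ca^2+ + 2 PO4^3-
Stoichiometry gives [PO4^3-] = (2/3)[Ca^2+] = 2.040 × 10^-7 M.
Ksp = [Ca^2+]^3[PO4^3-]^2
Ksp = (3.06 × 10^-7)^3 × (2.040 × 10^-7)^2 = 1.19 × 10^-33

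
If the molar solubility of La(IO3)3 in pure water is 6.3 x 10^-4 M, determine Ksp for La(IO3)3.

Ksp ≈ 4.3 x 10^-12

La(IO3)3(s) ⇌ La^3+(aq) + 3 IO3^-(aq)
Let s = molar solubility. Then [La^3+] = s and [IO3^-] = 3s.
Ksp = [La^3+][IO3^-]^3
So Ksp = s × (3s)^3 = 27s^4
Ksp = 27 × (6.3 × 10^-4)^4 = 4.3 × 10^-12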